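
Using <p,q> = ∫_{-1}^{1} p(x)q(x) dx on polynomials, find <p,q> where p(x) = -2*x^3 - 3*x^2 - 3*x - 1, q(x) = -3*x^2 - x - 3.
<p,q> = 102/5

Expand the product: p(x)·q(x) = 6*x^5 + 11*x^4 + 18*x^3 + 15*x^2 + 10*x + 3.
∫_{-1}^{1} of each monomial x^k gives [2/(k+1) if k even, 0 if k odd]. Integrating term-by-term (or equivalently evaluating the antiderivative F(x) = x^6 + 11*x^5/5 + 9*x^4/2 + 5*x^3 + 5*x^2 + 3*x at the endpoints):
  F(1) − F(−1) = 207/10 − (3/10) = 102/5.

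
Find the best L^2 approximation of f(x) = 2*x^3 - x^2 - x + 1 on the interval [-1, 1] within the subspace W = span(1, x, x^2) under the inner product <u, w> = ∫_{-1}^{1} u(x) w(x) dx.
g(x) = -x^2 + x/5 + 1

The best approximation g ∈ W is the orthogonal projection of f onto W. Writing g = a_0 + a_1 x + a_2 x^2, the coefficients solve the normal equations G · a = b where
  G_{ij} = <φ_i, φ_j> and b_i = <f, φ_i>, with φ_0 = 1, φ_1 = x, φ_2 = x^2.
G =
  [2, 0, 2/3]
  [0, 2/3, 0]
  [2/3, 0, 2/5],
b = (4/3, 2/15, 4/15).
Solving gives a_0 = 1, a_1 = 1/5, a_2 = -1, so
  g(x) = -x^2 + x/5 + 1.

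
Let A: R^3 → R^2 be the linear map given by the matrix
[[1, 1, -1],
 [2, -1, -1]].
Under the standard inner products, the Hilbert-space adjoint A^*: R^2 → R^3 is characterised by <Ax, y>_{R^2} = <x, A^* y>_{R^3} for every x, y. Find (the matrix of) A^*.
A^* = A^T =
[[1, 2],
 [1, -1],
 [-1, -1]]

For real matrices with standard dot products, the defining identity <Ax, y> = <x, A^* y> gives (Ax)^T y = x^T (A^*) y, i.e. x^T A^T y = x^T (A^*) y. Since this holds for all x, y, we must have A^* = A^T. Therefore
A^* =
[[1, 2],
 [1, -1],
 [-1, -1]].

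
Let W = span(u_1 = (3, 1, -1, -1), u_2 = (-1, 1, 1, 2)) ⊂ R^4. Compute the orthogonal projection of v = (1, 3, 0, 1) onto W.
proj_W(v) = (92/59, 128/59, 18/59, 91/59)

Set up U = [u_1 | ... | u_2] ∈ R^(4×2). The projector onto W = col(U) is P = U (U^T U)^(-1) U^T.
Compute U^T U =
  [12, -5]
  [-5, 7],
and U^T v = (5, 4).
Solve U^T U · c = U^T v for the coefficients: c = (55/59, 73/59). The projection is proj_W(v) = U c.
Check: (v - proj_W(v)) · u_1 = 0  (should be 0).
Check: (v - proj_W(v)) · u_2 = 0  (should be 0).
Result: proj_W(v) = (92/59, 128/59, 18/59, 91/59).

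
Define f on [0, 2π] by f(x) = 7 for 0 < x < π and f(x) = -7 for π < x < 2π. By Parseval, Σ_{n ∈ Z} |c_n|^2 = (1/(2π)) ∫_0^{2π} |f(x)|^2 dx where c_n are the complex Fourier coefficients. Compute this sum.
Σ |c_n|^2 = 49

Parseval equates the L^2 energy of f (normalised by 1/(2π)) with the ℓ^2 sum of its Fourier coefficients: (1/(2π)) ∫_0^{2π} |f|^2 = Σ |c_n|^2.
Compute the left side: (1/(2π)) [∫_0^π 7^2 dx + ∫_π^{2π} (-7)^2 dx] = (1/(2π)) · (49π + 49π) = (49 + 49)/2 = 49.
So Σ_{n ∈ Z} |c_n|^2 = 49.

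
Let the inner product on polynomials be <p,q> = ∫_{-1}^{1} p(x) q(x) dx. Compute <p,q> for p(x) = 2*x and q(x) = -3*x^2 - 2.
<p,q> = 0

Expand the product: p(x)·q(x) = -6*x^3 - 4*x.
∫_{-1}^{1} of each monomial x^k gives [2/(k+1) if k even, 0 if k odd]. Integrating term-by-term (or equivalently evaluating the antiderivative F(x) = -3*x^4/2 - 2*x^2 at the endpoints):
  F(1) − F(−1) = -7/2 − (-7/2) = 0.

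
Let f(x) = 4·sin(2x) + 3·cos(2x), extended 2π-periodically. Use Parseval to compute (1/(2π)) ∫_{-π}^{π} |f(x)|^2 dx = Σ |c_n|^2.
Σ |c_n|^2 = 25/2

Expand |f|^2 and use orthogonality of {sin(nx), cos(mx)} on [-π, π]:
  ∫_{-π}^{π} sin(nx)^2 dx = π, ∫ cos(mx)^2 dx = π, and cross terms integrate to 0.
So ∫_{-π}^{π} f(x)^2 dx = 4^2 · π + 3^2 · π = (16 + 9)π.
Divide by 2π: (16 + 9)/2 = 25/2.
By Parseval, this equals Σ |c_n|^2.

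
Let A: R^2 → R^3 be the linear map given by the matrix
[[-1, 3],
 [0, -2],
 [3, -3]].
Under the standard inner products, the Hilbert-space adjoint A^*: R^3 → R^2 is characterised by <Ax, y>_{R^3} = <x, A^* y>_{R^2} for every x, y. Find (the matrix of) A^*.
A^* = A^T =
[[-1, 0, 3],
 [3, -2, -3]]

For real matrices with standard dot products, the defining identity <Ax, y> = <x, A^* y> gives (Ax)^T y = x^T (A^*) y, i.e. x^T A^T y = x^T (A^*) y. Since this holds for all x, y, we must have A^* = A^T. Therefore
A^* =
[[-1, 0, 3],
 [3, -2, -3]].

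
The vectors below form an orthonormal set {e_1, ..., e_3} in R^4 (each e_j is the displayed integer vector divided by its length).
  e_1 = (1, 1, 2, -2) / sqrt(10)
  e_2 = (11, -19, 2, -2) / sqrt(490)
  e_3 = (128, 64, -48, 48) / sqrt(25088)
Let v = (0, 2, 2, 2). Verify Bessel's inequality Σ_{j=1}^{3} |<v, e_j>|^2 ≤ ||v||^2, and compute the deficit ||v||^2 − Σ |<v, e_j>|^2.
Σ |<v, e_j>|^2 = 4; ||v||^2 = 12; deficit = 8

Write each e_j = u_j / sqrt(<u_j, u_j>) where u_j is the displayed integer vector. Then <v, e_j> = <v, u_j> / sqrt(<u_j, u_j>), so |<v, e_j>|^2 = <v, u_j>^2 / <u_j, u_j>.
Coefficients: <v, e_1> = 2/sqrt(10), <v, e_2> = -38/sqrt(490), <v, e_3> = 128/sqrt(25088).
Square and sum: Σ |<v, e_j>|^2 = 4.
Compute ||v||^2 = v·v = 12.
Deficit = 12 − 4 = 8 ≥ 0, confirming Bessel's inequality. (The deficit equals ||v − Σ <v,e_j> e_j||^2, the squared distance from v to span{e_j}.)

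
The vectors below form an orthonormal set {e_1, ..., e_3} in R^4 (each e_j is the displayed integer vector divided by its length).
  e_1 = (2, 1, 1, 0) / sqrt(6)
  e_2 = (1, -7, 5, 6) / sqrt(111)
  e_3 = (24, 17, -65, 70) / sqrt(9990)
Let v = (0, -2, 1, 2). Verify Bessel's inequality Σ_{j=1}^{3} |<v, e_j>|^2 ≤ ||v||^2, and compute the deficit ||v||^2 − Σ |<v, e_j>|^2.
Σ |<v, e_j>|^2 = 1214/135; ||v||^2 = 9; deficit = 1/135

Write each e_j = u_j / sqrt(<u_j, u_j>) where u_j is the displayed integer vector. Then <v, e_j> = <v, u_j> / sqrt(<u_j, u_j>), so |<v, e_j>|^2 = <v, u_j>^2 / <u_j, u_j>.
Coefficients: <v, e_1> = -1/sqrt(6), <v, e_2> = 31/sqrt(111), <v, e_3> = 41/sqrt(9990).
Square and sum: Σ |<v, e_j>|^2 = 1214/135.
Compute ||v||^2 = v·v = 9.
Deficit = 9 − 1214/135 = 1/135 ≥ 0, confirming Bessel's inequality. (The deficit equals ||v − Σ <v,e_j> e_j||^2, the squared distance from v to span{e_j}.)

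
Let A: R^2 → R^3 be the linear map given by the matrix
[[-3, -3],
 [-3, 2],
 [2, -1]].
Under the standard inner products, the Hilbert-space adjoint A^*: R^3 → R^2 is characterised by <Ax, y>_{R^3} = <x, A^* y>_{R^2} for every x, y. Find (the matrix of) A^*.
A^* = A^T =
[[-3, -3, 2],
 [-3, 2, -1]]

For real matrices with standard dot products, the defining identity <Ax, y> = <x, A^* y> gives (Ax)^T y = x^T (A^*) y, i.e. x^T A^T y = x^T (A^*) y. Since this holds for all x, y, we must have A^* = A^T. Therefore
A^* =
[[-3, -3, 2],
 [-3, 2, -1]].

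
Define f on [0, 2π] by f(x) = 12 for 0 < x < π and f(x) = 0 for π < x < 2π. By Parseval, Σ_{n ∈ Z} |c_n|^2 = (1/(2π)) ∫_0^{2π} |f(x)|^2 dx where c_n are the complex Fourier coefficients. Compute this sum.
Σ |c_n|^2 = 72

Parseval equates the L^2 energy of f (normalised by 1/(2π)) with the ℓ^2 sum of its Fourier coefficients: (1/(2π)) ∫_0^{2π} |f|^2 = Σ |c_n|^2.
Compute the left side: (1/(2π)) [∫_0^π 12^2 dx + ∫_π^{2π} 0^2 dx] = (1/(2π)) · (144π + 0π) = (144 + 0)/2 = 72.
So Σ_{n ∈ Z} |c_n|^2 = 72.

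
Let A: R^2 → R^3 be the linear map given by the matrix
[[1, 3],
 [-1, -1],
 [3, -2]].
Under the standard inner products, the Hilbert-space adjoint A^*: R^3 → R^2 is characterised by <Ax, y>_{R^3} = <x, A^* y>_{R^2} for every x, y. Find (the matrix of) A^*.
A^* = A^T =
[[1, -1, 3],
 [3, -1, -2]]

For real matrices with standard dot products, the defining identity <Ax, y> = <x, A^* y> gives (Ax)^T y = x^T (A^*) y, i.e. x^T A^T y = x^T (A^*) y. Since this holds for all x, y, we must have A^* = A^T. Therefore
A^* =
[[1, -1, 3],
 [3, -1, -2]].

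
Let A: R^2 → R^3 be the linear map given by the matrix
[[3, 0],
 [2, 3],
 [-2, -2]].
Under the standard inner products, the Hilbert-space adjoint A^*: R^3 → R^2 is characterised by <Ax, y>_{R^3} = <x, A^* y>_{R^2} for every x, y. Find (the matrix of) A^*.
A^* = A^T =
[[3, 2, -2],
 [0, 3, -2]]

For real matrices with standard dot products, the defining identity <Ax, y> = <x, A^* y> gives (Ax)^T y = x^T (A^*) y, i.e. x^T A^T y = x^T (A^*) y. Since this holds for all x, y, we must have A^* = A^T. Therefore
A^* =
[[3, 2, -2],
 [0, 3, -2]].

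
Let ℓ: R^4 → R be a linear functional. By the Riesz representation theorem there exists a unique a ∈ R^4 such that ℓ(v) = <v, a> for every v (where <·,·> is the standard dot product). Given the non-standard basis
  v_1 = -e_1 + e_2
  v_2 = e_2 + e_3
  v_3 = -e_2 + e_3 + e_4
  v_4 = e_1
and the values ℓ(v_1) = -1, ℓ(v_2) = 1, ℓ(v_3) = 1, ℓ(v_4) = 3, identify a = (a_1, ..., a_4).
a = (3, 2, -1, 4)

Write a = (a_1, ..., a_4) in the standard basis. For each basis vector v_i, ℓ(v_i) = <v_i, a> is a linear equation in the a_j's. Collect the n equations into a matrix system V a = ℓ, where row i of V is v_i (expressed in the standard basis). Since V is invertible (lower-triangular with 1s on the diagonal, up to permutation), solve by back-substitution:
  V =
[[-1, 1, 0, 0],
 [0, 1, 1, 0],
 [0, -1, 1, 1],
 [1, 0, 0, 0]]
  V a = (-1, 1, 1, 3)
Solving gives a = (3, 2, -1, 4).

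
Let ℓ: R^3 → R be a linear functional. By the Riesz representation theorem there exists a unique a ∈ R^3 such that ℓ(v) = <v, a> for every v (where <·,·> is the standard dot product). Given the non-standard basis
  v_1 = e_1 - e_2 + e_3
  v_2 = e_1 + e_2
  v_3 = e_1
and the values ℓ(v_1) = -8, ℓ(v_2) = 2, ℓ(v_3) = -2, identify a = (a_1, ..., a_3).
a = (-2, 4, -2)

Write a = (a_1, ..., a_3) in the standard basis. For each basis vector v_i, ℓ(v_i) = <v_i, a> is a linear equation in the a_j's. Collect the n equations into a matrix system V a = ℓ, where row i of V is v_i (expressed in the standard basis). Since V is invertible (lower-triangular with 1s on the diagonal, up to permutation), solve by back-substitution:
  V =
[[1, -1, 1],
 [1, 1, 0],
 [1, 0, 0]]
  V a = (-8, 2, -2)
Solving gives a = (-2, 4, -2).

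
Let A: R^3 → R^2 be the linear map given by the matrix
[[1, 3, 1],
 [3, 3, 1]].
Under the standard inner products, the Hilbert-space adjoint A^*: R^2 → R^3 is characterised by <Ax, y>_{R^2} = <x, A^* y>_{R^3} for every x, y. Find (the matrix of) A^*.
A^* = A^T =
[[1, 3],
 [3, 3],
 [1, 1]]

For real matrices with standard dot products, the defining identity <Ax, y> = <x, A^* y> gives (Ax)^T y = x^T (A^*) y, i.e. x^T A^T y = x^T (A^*) y. Since this holds for all x, y, we must have A^* = A^T. Therefore
A^* =
[[1, 3],
 [3, 3],
 [1, 1]].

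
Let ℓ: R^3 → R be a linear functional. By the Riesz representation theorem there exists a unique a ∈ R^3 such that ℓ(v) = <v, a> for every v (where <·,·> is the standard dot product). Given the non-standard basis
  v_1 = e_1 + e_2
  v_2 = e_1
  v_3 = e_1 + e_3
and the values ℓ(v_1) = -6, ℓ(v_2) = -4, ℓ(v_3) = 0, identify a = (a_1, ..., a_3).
a = (-4, -2, 4)

Write a = (a_1, ..., a_3) in the standard basis. For each basis vector v_i, ℓ(v_i) = <v_i, a> is a linear equation in the a_j's. Collect the n equations into a matrix system V a = ℓ, where row i of V is v_i (expressed in the standard basis). Since V is invertible (lower-triangular with 1s on the diagonal, up to permutation), solve by back-substitution:
  V =
[[1, 1, 0],
 [1, 0, 0],
 [1, 0, 1]]
  V a = (-6, -4, 0)
Solving gives a = (-4, -2, 4).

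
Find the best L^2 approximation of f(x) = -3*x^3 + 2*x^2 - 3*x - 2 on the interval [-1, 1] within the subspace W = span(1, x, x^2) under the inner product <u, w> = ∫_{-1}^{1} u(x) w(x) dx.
g(x) = 2*x^2 - 24*x/5 - 2

The best approximation g ∈ W is the orthogonal projection of f onto W. Writing g = a_0 + a_1 x + a_2 x^2, the coefficients solve the normal equations G · a = b where
  G_{ij} = <φ_i, φ_j> and b_i = <f, φ_i>, with φ_0 = 1, φ_1 = x, φ_2 = x^2.
G =
  [2, 0, 2/3]
  [0, 2/3, 0]
  [2/3, 0, 2/5],
b = (-8/3, -16/5, -8/15).
Solving gives a_0 = -2, a_1 = -24/5, a_2 = 2, so
  g(x) = 2*x^2 - 24*x/5 - 2.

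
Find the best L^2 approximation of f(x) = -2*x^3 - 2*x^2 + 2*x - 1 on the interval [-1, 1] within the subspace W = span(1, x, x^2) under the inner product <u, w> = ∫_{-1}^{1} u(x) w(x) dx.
g(x) = -2*x^2 + 4*x/5 - 1

The best approximation g ∈ W is the orthogonal projection of f onto W. Writing g = a_0 + a_1 x + a_2 x^2, the coefficients solve the normal equations G · a = b where
  G_{ij} = <φ_i, φ_j> and b_i = <f, φ_i>, with φ_0 = 1, φ_1 = x, φ_2 = x^2.
G =
  [2, 0, 2/3]
  [0, 2/3, 0]
  [2/3, 0, 2/5],
b = (-10/3, 8/15, -22/15).
Solving gives a_0 = -1, a_1 = 4/5, a_2 = -2, so
  g(x) = -2*x^2 + 4*x/5 - 1.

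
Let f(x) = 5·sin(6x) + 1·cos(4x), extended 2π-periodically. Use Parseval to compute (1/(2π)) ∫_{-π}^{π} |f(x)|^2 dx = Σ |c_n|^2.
Σ |c_n|^2 = 13

Expand |f|^2 and use orthogonality of {sin(nx), cos(mx)} on [-π, π]:
  ∫_{-π}^{π} sin(nx)^2 dx = π, ∫ cos(mx)^2 dx = π, and cross terms integrate to 0.
So ∫_{-π}^{π} f(x)^2 dx = 5^2 · π + 1^2 · π = (25 + 1)π.
Divide by 2π: (25 + 1)/2 = 13.
By Parseval, this equals Σ |c_n|^2.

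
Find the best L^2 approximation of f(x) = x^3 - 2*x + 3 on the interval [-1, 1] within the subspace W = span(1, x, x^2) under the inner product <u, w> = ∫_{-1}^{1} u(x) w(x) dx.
g(x) = 3 - 7*x/5

The best approximation g ∈ W is the orthogonal projection of f onto W. Writing g = a_0 + a_1 x + a_2 x^2, the coefficients solve the normal equations G · a = b where
  G_{ij} = <φ_i, φ_j> and b_i = <f, φ_i>, with φ_0 = 1, φ_1 = x, φ_2 = x^2.
G =
  [2, 0, 2/3]
  [0, 2/3, 0]
  [2/3, 0, 2/5],
b = (6, -14/15, 2).
Solving gives a_0 = 3, a_1 = -7/5, a_2 = 0, so
  g(x) = 3 - 7*x/5.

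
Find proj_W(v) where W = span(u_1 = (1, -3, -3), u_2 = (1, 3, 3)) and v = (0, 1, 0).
proj_W(v) = (0, 1/2, 1/2)

Set up U = [u_1 | ... | u_2] ∈ R^(3×2). The projector onto W = col(U) is P = U (U^T U)^(-1) U^T.
Compute U^T U =
  [19, -17]
  [-17, 19],
and U^T v = (-3, 3).
Solve U^T U · c = U^T v for the coefficients: c = (-1/12, 1/12). The projection is proj_W(v) = U c.
Check: (v - proj_W(v)) · u_1 = 0  (should be 0).
Check: (v - proj_W(v)) · u_2 = 0  (should be 0).
Result: proj_W(v) = (0, 1/2, 1/2).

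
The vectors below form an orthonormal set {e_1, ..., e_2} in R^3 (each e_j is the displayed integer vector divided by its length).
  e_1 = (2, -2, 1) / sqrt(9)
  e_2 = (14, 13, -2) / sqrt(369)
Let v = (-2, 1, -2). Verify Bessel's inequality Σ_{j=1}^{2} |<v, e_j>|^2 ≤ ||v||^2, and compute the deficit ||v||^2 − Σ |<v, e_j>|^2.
Σ |<v, e_j>|^2 = 305/41; ||v||^2 = 9; deficit = 64/41

Write each e_j = u_j / sqrt(<u_j, u_j>) where u_j is the displayed integer vector. Then <v, e_j> = <v, u_j> / sqrt(<u_j, u_j>), so |<v, e_j>|^2 = <v, u_j>^2 / <u_j, u_j>.
Coefficients: <v, e_1> = -8/sqrt(9), <v, e_2> = -11/sqrt(369).
Square and sum: Σ |<v, e_j>|^2 = 305/41.
Compute ||v||^2 = v·v = 9.
Deficit = 9 − 305/41 = 64/41 ≥ 0, confirming Bessel's inequality. (The deficit equals ||v − Σ <v,e_j> e_j||^2, the squared distance from v to span{e_j}.)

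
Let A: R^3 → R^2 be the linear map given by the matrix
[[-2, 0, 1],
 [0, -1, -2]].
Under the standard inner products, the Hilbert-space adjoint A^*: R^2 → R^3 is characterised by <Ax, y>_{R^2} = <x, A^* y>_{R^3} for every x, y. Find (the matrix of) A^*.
A^* = A^T =
[[-2, 0],
 [0, -1],
 [1, -2]]

For real matrices with standard dot products, the defining identity <Ax, y> = <x, A^* y> gives (Ax)^T y = x^T (A^*) y, i.e. x^T A^T y = x^T (A^*) y. Since this holds for all x, y, we must have A^* = A^T. Therefore
A^* =
[[-2, 0],
 [0, -1],
 [1, -2]].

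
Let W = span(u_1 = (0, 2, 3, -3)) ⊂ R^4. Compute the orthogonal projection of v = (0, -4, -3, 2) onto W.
proj_W(v) = (0, -23/11, -69/22, 69/22)

Set up U = [u_1 | ... | u_1] ∈ R^(4×1). The projector onto W = col(U) is P = U (U^T U)^(-1) U^T.
Compute U^T U =
  [22],
and U^T v = (-23).
Solve U^T U · c = U^T v for the coefficients: c = (-23/22). The projection is proj_W(v) = U c.
Check: (v - proj_W(v)) · u_1 = 0  (should be 0).
Result: proj_W(v) = (0, -23/11, -69/22, 69/22).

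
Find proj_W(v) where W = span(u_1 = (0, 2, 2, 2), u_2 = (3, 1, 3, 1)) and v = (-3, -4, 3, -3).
proj_W(v) = (-3/35, -46/35, -48/35, -46/35)

Set up U = [u_1 | ... | u_2] ∈ R^(4×2). The projector onto W = col(U) is P = U (U^T U)^(-1) U^T.
Compute U^T U =
  [12, 10]
  [10, 20],
and U^T v = (-8, -7).
Solve U^T U · c = U^T v for the coefficients: c = (-9/14, -1/35). The projection is proj_W(v) = U c.
Check: (v - proj_W(v)) · u_1 = 0  (should be 0).
Check: (v - proj_W(v)) · u_2 = 0  (should be 0).
Result: proj_W(v) = (-3/35, -46/35, -48/35, -46/35).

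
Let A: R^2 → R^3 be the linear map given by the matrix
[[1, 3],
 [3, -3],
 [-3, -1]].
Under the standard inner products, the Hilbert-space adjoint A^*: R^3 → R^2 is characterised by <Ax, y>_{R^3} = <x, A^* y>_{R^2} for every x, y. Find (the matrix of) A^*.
A^* = A^T =
[[1, 3, -3],
 [3, -3, -1]]

For real matrices with standard dot products, the defining identity <Ax, y> = <x, A^* y> gives (Ax)^T y = x^T (A^*) y, i.e. x^T A^T y = x^T (A^*) y. Since this holds for all x, y, we must have A^* = A^T. Therefore
A^* =
[[1, 3, -3],
 [3, -3, -1]].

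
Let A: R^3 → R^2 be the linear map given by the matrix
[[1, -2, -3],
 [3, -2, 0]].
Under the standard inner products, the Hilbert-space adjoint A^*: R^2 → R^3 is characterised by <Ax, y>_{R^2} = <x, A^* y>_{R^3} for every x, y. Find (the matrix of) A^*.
A^* = A^T =
[[1, 3],
 [-2, -2],
 [-3, 0]]

For real matrices with standard dot products, the defining identity <Ax, y> = <x, A^* y> gives (Ax)^T y = x^T (A^*) y, i.e. x^T A^T y = x^T (A^*) y. Since this holds for all x, y, we must have A^* = A^T. Therefore
A^* =
[[1, 3],
 [-2, -2],
 [-3, 0]].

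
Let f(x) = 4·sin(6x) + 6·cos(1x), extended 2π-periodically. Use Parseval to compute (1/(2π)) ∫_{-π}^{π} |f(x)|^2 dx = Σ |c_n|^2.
Σ |c_n|^2 = 26

Expand |f|^2 and use orthogonality of {sin(nx), cos(mx)} on [-π, π]:
  ∫_{-π}^{π} sin(nx)^2 dx = π, ∫ cos(mx)^2 dx = π, and cross terms integrate to 0.
So ∫_{-π}^{π} f(x)^2 dx = 4^2 · π + 6^2 · π = (16 + 36)π.
Divide by 2π: (16 + 36)/2 = 26.
By Parseval, this equals Σ |c_n|^2.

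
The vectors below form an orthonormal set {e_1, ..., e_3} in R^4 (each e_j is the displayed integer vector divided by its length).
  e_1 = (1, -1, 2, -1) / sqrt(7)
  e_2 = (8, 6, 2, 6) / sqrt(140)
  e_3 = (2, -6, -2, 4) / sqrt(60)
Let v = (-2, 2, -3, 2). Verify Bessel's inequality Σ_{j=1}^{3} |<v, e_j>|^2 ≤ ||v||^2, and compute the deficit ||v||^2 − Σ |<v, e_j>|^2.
Σ |<v, e_j>|^2 = 62/3; ||v||^2 = 21; deficit = 1/3

Write each e_j = u_j / sqrt(<u_j, u_j>) where u_j is the displayed integer vector. Then <v, e_j> = <v, u_j> / sqrt(<u_j, u_j>), so |<v, e_j>|^2 = <v, u_j>^2 / <u_j, u_j>.
Coefficients: <v, e_1> = -12/sqrt(7), <v, e_2> = 2/sqrt(140), <v, e_3> = -2/sqrt(60).
Square and sum: Σ |<v, e_j>|^2 = 62/3.
Compute ||v||^2 = v·v = 21.
Deficit = 21 − 62/3 = 1/3 ≥ 0, confirming Bessel's inequality. (The deficit equals ||v − Σ <v,e_j> e_j||^2, the squared distance from v to span{e_j}.)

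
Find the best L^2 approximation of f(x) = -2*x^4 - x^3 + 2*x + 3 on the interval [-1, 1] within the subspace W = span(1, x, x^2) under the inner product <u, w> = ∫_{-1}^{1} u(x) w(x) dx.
g(x) = -12*x^2/7 + 7*x/5 + 111/35

The best approximation g ∈ W is the orthogonal projection of f onto W. Writing g = a_0 + a_1 x + a_2 x^2, the coefficients solve the normal equations G · a = b where
  G_{ij} = <φ_i, φ_j> and b_i = <f, φ_i>, with φ_0 = 1, φ_1 = x, φ_2 = x^2.
G =
  [2, 0, 2/3]
  [0, 2/3, 0]
  [2/3, 0, 2/5],
b = (26/5, 14/15, 10/7).
Solving gives a_0 = 111/35, a_1 = 7/5, a_2 = -12/7, so
  g(x) = -12*x^2/7 + 7*x/5 + 111/35.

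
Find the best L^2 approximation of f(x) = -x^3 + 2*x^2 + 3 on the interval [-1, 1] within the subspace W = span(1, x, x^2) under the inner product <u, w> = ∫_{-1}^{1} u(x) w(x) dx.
g(x) = 2*x^2 - 3*x/5 + 3

The best approximation g ∈ W is the orthogonal projection of f onto W. Writing g = a_0 + a_1 x + a_2 x^2, the coefficients solve the normal equations G · a = b where
  G_{ij} = <φ_i, φ_j> and b_i = <f, φ_i>, with φ_0 = 1, φ_1 = x, φ_2 = x^2.
G =
  [2, 0, 2/3]
  [0, 2/3, 0]
  [2/3, 0, 2/5],
b = (22/3, -2/5, 14/5).
Solving gives a_0 = 3, a_1 = -3/5, a_2 = 2, so
  g(x) = 2*x^2 - 3*x/5 + 3.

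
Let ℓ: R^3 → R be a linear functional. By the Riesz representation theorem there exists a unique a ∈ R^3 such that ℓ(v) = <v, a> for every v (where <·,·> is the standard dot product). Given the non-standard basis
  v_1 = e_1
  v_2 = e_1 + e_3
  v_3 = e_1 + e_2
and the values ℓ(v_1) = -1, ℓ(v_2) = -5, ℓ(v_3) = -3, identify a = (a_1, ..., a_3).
a = (-1, -2, -4)

Write a = (a_1, ..., a_3) in the standard basis. For each basis vector v_i, ℓ(v_i) = <v_i, a> is a linear equation in the a_j's. Collect the n equations into a matrix system V a = ℓ, where row i of V is v_i (expressed in the standard basis). Since V is invertible (lower-triangular with 1s on the diagonal, up to permutation), solve by back-substitution:
  V =
[[1, 0, 0],
 [1, 0, 1],
 [1, 1, 0]]
  V a = (-1, -5, -3)
Solving gives a = (-1, -2, -4).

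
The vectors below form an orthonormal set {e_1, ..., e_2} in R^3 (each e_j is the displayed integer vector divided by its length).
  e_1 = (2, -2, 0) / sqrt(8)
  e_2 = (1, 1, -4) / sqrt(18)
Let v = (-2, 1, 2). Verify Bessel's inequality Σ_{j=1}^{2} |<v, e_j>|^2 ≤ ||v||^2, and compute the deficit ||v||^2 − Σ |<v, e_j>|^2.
Σ |<v, e_j>|^2 = 9; ||v||^2 = 9; deficit = 0

Write each e_j = u_j / sqrt(<u_j, u_j>) where u_j is the displayed integer vector. Then <v, e_j> = <v, u_j> / sqrt(<u_j, u_j>), so |<v, e_j>|^2 = <v, u_j>^2 / <u_j, u_j>.
Coefficients: <v, e_1> = -6/sqrt(8), <v, e_2> = -9/sqrt(18).
Square and sum: Σ |<v, e_j>|^2 = 9.
Compute ||v||^2 = v·v = 9.
Deficit = 9 − 9 = 0 ≥ 0, confirming Bessel's inequality. (The deficit equals ||v − Σ <v,e_j> e_j||^2, the squared distance from v to span{e_j}.)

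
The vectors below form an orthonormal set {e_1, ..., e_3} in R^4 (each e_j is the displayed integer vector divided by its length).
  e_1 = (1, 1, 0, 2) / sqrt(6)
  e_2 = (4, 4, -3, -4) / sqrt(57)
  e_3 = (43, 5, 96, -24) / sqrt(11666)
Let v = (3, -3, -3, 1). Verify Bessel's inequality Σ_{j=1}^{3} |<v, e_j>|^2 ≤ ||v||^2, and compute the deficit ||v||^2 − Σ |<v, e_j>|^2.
Σ |<v, e_j>|^2 = 2**(454/511)*3**(337/511)*5**(208/511)*7**(233/511)/4; ||v||^2 = 28; deficit = 7225/307

Write each e_j = u_j / sqrt(<u_j, u_j>) where u_j is the displayed integer vector. Then <v, e_j> = <v, u_j> / sqrt(<u_j, u_j>), so |<v, e_j>|^2 = <v, u_j>^2 / <u_j, u_j>.
Coefficients: <v, e_1> = 2/sqrt(6), <v, e_2> = 5/sqrt(57), <v, e_3> = -198/sqrt(11666).
Square and sum: Σ |<v, e_j>|^2 = 2**(454/511)*3**(337/511)*5**(208/511)*7**(233/511)/4.
Compute ||v||^2 = v·v = 28.
Deficit = 28 − 2**(454/511)*3**(337/511)*5**(208/511)*7**(233/511)/4 = 7225/307 ≥ 0, confirming Bessel's inequality. (The deficit equals ||v − Σ <v,e_j> e_j||^2, the squared distance from v to span{e_j}.)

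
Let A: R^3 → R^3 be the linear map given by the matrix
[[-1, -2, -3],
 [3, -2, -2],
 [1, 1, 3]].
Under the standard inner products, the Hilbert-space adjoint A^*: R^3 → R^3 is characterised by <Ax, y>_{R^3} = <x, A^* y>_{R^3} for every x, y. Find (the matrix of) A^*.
A^* = A^T =
[[-1, 3, 1],
 [-2, -2, 1],
 [-3, -2, 3]]

For real matrices with standard dot products, the defining identity <Ax, y> = <x, A^* y> gives (Ax)^T y = x^T (A^*) y, i.e. x^T A^T y = x^T (A^*) y. Since this holds for all x, y, we must have A^* = A^T. Therefore
A^* =
[[-1, 3, 1],
 [-2, -2, 1],
 [-3, -2, 3]].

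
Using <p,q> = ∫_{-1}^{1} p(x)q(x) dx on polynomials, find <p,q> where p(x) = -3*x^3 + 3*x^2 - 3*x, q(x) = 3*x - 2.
<p,q> = -68/5

Expand the product: p(x)·q(x) = -9*x^4 + 15*x^3 - 15*x^2 + 6*x.
∫_{-1}^{1} of each monomial x^k gives [2/(k+1) if k even, 0 if k odd]. Integrating term-by-term (or equivalently evaluating the antiderivative F(x) = -9*x^5/5 + 15*x^4/4 - 5*x^3 + 3*x^2 at the endpoints):
  F(1) − F(−1) = -1/20 − (271/20) = -68/5.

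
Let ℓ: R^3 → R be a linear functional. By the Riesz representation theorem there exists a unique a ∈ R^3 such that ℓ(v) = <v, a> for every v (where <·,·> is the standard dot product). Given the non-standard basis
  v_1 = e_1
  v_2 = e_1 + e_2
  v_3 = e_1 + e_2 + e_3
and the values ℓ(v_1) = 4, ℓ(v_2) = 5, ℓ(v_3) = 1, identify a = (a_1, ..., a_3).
a = (4, 1, -4)

Write a = (a_1, ..., a_3) in the standard basis. For each basis vector v_i, ℓ(v_i) = <v_i, a> is a linear equation in the a_j's. Collect the n equations into a matrix system V a = ℓ, where row i of V is v_i (expressed in the standard basis). Since V is invertible (lower-triangular with 1s on the diagonal, up to permutation), solve by back-substitution:
  V =
[[1, 0, 0],
 [1, 1, 0],
 [1, 1, 1]]
  V a = (4, 5, 1)
Solving gives a = (4, 1, -4).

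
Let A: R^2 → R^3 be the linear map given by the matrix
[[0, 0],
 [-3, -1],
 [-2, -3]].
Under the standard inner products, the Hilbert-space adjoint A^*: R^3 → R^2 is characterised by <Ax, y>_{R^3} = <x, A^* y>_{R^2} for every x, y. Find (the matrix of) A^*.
A^* = A^T =
[[0, -3, -2],
 [0, -1, -3]]

For real matrices with standard dot products, the defining identity <Ax, y> = <x, A^* y> gives (Ax)^T y = x^T (A^*) y, i.e. x^T A^T y = x^T (A^*) y. Since this holds for all x, y, we must have A^* = A^T. Therefore
A^* =
[[0, -3, -2],
 [0, -1, -3]].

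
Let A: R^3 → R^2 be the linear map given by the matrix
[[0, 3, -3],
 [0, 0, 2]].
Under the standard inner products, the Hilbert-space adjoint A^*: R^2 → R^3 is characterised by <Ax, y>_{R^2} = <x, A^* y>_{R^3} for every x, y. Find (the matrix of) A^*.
A^* = A^T =
[[0, 0],
 [3, 0],
 [-3, 2]]

For real matrices with standard dot products, the defining identity <Ax, y> = <x, A^* y> gives (Ax)^T y = x^T (A^*) y, i.e. x^T A^T y = x^T (A^*) y. Since this holds for all x, y, we must have A^* = A^T. Therefore
A^* =
[[0, 0],
 [3, 0],
 [-3, 2]].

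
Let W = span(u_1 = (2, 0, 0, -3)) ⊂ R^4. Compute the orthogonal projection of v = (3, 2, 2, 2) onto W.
proj_W(v) = (0, 0, 0, 0)

Set up U = [u_1 | ... | u_1] ∈ R^(4×1). The projector onto W = col(U) is P = U (U^T U)^(-1) U^T.
Compute U^T U =
  [13],
and U^T v = (0).
Solve U^T U · c = U^T v for the coefficients: c = (0). The projection is proj_W(v) = U c.
Check: (v - proj_W(v)) · u_1 = 0  (should be 0).
Result: proj_W(v) = (0, 0, 0, 0).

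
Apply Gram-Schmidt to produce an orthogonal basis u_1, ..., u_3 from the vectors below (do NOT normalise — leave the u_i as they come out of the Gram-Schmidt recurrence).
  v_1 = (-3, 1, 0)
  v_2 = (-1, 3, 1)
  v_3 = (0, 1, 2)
Orthogonal basis:
  u_1 = (-3, 1, 0)
  u_2 = (4/5, 12/5, 1)
  u_3 = (-13/74, -39/74, 52/37)

Apply the Gram-Schmidt recurrence
  u_1 = v_1
  u_i = v_i − Σ_{j<i} ((v_i · u_j) / (u_j · u_j)) · u_j.

Step by step this gives:
  u_1 = (-3, 1, 0)
  u_2 = (4/5, 12/5, 1)
  u_3 = (-13/74, -39/74, 52/37)

Orthogonality check:
  u_2 · u_1 = 0 (should be 0)
  u_3 · u_1 = 0 (should be 0)
  u_3 · u_2 = 0 (should be 0)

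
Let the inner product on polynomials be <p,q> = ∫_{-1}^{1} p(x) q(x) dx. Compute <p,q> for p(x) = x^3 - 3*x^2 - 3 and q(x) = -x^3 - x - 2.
<p,q> = 536/35

Expand the product: p(x)·q(x) = -x^6 + 3*x^5 - x^4 + 4*x^3 + 6*x^2 + 3*x + 6.
∫_{-1}^{1} of each monomial x^k gives [2/(k+1) if k even, 0 if k odd]. Integrating term-by-term (or equivalently evaluating the antiderivative F(x) = -x^7/7 + x^6/2 - x^5/5 + x^4 + 2*x^3 + 3*x^2/2 + 6*x at the endpoints):
  F(1) − F(−1) = 373/35 − (-163/35) = 536/35.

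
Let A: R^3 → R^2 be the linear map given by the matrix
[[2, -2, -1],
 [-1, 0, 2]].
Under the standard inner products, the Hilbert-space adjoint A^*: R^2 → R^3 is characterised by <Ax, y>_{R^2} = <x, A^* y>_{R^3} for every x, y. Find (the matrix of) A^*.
A^* = A^T =
[[2, -1],
 [-2, 0],
 [-1, 2]]

For real matrices with standard dot products, the defining identity <Ax, y> = <x, A^* y> gives (Ax)^T y = x^T (A^*) y, i.e. x^T A^T y = x^T (A^*) y. Since this holds for all x, y, we must have A^* = A^T. Therefore
A^* =
[[2, -1],
 [-2, 0],
 [-1, 2]].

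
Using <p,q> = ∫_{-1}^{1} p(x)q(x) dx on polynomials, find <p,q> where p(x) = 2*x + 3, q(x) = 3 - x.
<p,q> = 50/3

Expand the product: p(x)·q(x) = -2*x^2 + 3*x + 9.
∫_{-1}^{1} of each monomial x^k gives [2/(k+1) if k even, 0 if k odd]. Integrating term-by-term (or equivalently evaluating the antiderivative F(x) = -2*x^3/3 + 3*x^2/2 + 9*x at the endpoints):
  F(1) − F(−1) = 59/6 − (-41/6) = 50/3.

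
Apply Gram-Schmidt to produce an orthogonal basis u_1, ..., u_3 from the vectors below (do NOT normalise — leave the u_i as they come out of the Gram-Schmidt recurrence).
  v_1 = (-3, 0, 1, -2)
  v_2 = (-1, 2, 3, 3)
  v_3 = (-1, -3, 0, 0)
Orthogonal basis:
  u_1 = (-3, 0, 1, -2)
  u_2 = (-1, 2, 3, 3)
  u_3 = (-185/322, -59/23, 141/322, 174/161)

Apply the Gram-Schmidt recurrence
  u_1 = v_1
  u_i = v_i − Σ_{j<i} ((v_i · u_j) / (u_j · u_j)) · u_j.

Step by step this gives:
  u_1 = (-3, 0, 1, -2)
  u_2 = (-1, 2, 3, 3)
  u_3 = (-185/322, -59/23, 141/322, 174/161)

Orthogonality check:
  u_2 · u_1 = 0 (should be 0)
  u_3 · u_1 = 0 (should be 0)
  u_3 · u_2 = 0 (should be 0)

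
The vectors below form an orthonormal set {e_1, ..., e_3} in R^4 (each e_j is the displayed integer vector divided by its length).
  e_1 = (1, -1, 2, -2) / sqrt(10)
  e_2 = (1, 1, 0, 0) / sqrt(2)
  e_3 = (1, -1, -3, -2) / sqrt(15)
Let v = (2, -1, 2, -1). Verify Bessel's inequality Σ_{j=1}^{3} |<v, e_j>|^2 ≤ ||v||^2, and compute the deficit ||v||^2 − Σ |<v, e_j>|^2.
Σ |<v, e_j>|^2 = 26/3; ||v||^2 = 10; deficit = 4/3

Write each e_j = u_j / sqrt(<u_j, u_j>) where u_j is the displayed integer vector. Then <v, e_j> = <v, u_j> / sqrt(<u_j, u_j>), so |<v, e_j>|^2 = <v, u_j>^2 / <u_j, u_j>.
Coefficients: <v, e_1> = 9/sqrt(10), <v, e_2> = 1/sqrt(2), <v, e_3> = -1/sqrt(15).
Square and sum: Σ |<v, e_j>|^2 = 26/3.
Compute ||v||^2 = v·v = 10.
Deficit = 10 − 26/3 = 4/3 ≥ 0, confirming Bessel's inequality. (The deficit equals ||v − Σ <v,e_j> e_j||^2, the squared distance from v to span{e_j}.)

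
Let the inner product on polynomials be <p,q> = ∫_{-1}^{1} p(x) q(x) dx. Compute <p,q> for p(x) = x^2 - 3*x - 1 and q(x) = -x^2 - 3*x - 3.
<p,q> = 154/15

Expand the product: p(x)·q(x) = -x^4 + 7*x^2 + 12*x + 3.
∫_{-1}^{1} of each monomial x^k gives [2/(k+1) if k even, 0 if k odd]. Integrating term-by-term (or equivalently evaluating the antiderivative F(x) = -x^5/5 + 7*x^3/3 + 6*x^2 + 3*x at the endpoints):
  F(1) − F(−1) = 167/15 − (13/15) = 154/15.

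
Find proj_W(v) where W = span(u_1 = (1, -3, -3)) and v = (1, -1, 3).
proj_W(v) = (-5/19, 15/19, 15/19)

Set up U = [u_1 | ... | u_1] ∈ R^(3×1). The projector onto W = col(U) is P = U (U^T U)^(-1) U^T.
Compute U^T U =
  [19],
and U^T v = (-5).
Solve U^T U · c = U^T v for the coefficients: c = (-5/19). The projection is proj_W(v) = U c.
Check: (v - proj_W(v)) · u_1 = 0  (should be 0).
Result: proj_W(v) = (-5/19, 15/19, 15/19).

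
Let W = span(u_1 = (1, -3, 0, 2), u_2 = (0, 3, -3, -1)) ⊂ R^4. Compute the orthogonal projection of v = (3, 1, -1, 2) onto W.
proj_W(v) = (24/29, -12/29, -60/29, 28/29)

Set up U = [u_1 | ... | u_2] ∈ R^(4×2). The projector onto W = col(U) is P = U (U^T U)^(-1) U^T.
Compute U^T U =
  [14, -11]
  [-11, 19],
and U^T v = (4, 4).
Solve U^T U · c = U^T v for the coefficients: c = (24/29, 20/29). The projection is proj_W(v) = U c.
Check: (v - proj_W(v)) · u_1 = 0  (should be 0).
Check: (v - proj_W(v)) · u_2 = 0  (should be 0).
Result: proj_W(v) = (24/29, -12/29, -60/29, 28/29).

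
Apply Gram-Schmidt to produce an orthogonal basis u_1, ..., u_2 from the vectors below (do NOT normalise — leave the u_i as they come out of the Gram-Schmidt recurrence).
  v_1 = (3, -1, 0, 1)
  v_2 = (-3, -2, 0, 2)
Orthogonal basis:
  u_1 = (3, -1, 0, 1)
  u_2 = (-18/11, -27/11, 0, 27/11)

Apply the Gram-Schmidt recurrence
  u_1 = v_1
  u_i = v_i − Σ_{j<i} ((v_i · u_j) / (u_j · u_j)) · u_j.

Step by step this gives:
  u_1 = (3, -1, 0, 1)
  u_2 = (-18/11, -27/11, 0, 27/11)

Orthogonality check:
  u_2 · u_1 = 0 (should be 0)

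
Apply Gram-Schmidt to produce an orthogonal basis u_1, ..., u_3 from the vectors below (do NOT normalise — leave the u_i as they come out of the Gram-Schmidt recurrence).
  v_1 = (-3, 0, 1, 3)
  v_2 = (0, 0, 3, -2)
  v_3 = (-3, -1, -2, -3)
Orthogonal basis:
  u_1 = (-3, 0, 1, 3)
  u_2 = (-9/19, 0, 60/19, -29/19)
  u_3 = (-396/119, -1, -216/119, -324/119)

Apply the Gram-Schmidt recurrence
  u_1 = v_1
  u_i = v_i − Σ_{j<i} ((v_i · u_j) / (u_j · u_j)) · u_j.

Step by step this gives:
  u_1 = (-3, 0, 1, 3)
  u_2 = (-9/19, 0, 60/19, -29/19)
  u_3 = (-396/119, -1, -216/119, -324/119)

Orthogonality check:
  u_2 · u_1 = 0 (should be 0)
  u_3 · u_1 = 0 (should be 0)
  u_3 · u_2 = 0 (should be 0)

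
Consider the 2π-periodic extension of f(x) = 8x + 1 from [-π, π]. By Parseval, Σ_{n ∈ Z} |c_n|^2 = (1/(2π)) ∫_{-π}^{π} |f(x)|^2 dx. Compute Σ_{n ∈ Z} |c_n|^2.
Σ |c_n|^2 = 64π^2/3 + 1

Expand and integrate term by term over [-π, π]:
  ∫ (8x)^2 dx = 64·(2π^3/3); ∫ 2·8·(1)·x dx = 0 (odd integrand); ∫ 1^2 dx = 1·2π.
So (1/(2π)) ∫_{-π}^{π} (8x + 1)^2 dx = 64π^2/3 + 1 = 64π^2/3 + 1.
Parseval ⇒ Σ |c_n|^2 = 64π^2/3 + 1.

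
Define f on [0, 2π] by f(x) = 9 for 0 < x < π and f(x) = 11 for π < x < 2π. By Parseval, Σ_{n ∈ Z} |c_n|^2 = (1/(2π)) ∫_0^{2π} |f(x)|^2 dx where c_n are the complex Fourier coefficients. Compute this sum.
Σ |c_n|^2 = 101

Parseval equates the L^2 energy of f (normalised by 1/(2π)) with the ℓ^2 sum of its Fourier coefficients: (1/(2π)) ∫_0^{2π} |f|^2 = Σ |c_n|^2.
Compute the left side: (1/(2π)) [∫_0^π 9^2 dx + ∫_π^{2π} 11^2 dx] = (1/(2π)) · (81π + 121π) = (81 + 121)/2 = 101.
So Σ_{n ∈ Z} |c_n|^2 = 101.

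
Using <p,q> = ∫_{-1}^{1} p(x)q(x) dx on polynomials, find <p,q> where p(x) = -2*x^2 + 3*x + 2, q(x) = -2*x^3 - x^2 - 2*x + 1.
<p,q> = -64/15

Expand the product: p(x)·q(x) = 4*x^5 - 4*x^4 - 3*x^3 - 10*x^2 - x + 2.
∫_{-1}^{1} of each monomial x^k gives [2/(k+1) if k even, 0 if k odd]. Integrating term-by-term (or equivalently evaluating the antiderivative F(x) = 2*x^6/3 - 4*x^5/5 - 3*x^4/4 - 10*x^3/3 - x^2/2 + 2*x at the endpoints):
  F(1) − F(−1) = -163/60 − (31/20) = -64/15.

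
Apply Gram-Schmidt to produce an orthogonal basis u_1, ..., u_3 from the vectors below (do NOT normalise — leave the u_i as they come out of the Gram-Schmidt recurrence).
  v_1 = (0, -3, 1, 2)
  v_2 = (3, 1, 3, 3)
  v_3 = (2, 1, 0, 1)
Orthogonal basis:
  u_1 = (0, -3, 1, 2)
  u_2 = (3, 16/7, 18/7, 15/7)
  u_3 = (137/178, -27/178, -175/178, 47/178)

Apply the Gram-Schmidt recurrence
  u_1 = v_1
  u_i = v_i − Σ_{j<i} ((v_i · u_j) / (u_j · u_j)) · u_j.

Step by step this gives:
  u_1 = (0, -3, 1, 2)
  u_2 = (3, 16/7, 18/7, 15/7)
  u_3 = (137/178, -27/178, -175/178, 47/178)

Orthogonality check:
  u_2 · u_1 = 0 (should be 0)
  u_3 · u_1 = 0 (should be 0)
  u_3 · u_2 = 0 (should be 0)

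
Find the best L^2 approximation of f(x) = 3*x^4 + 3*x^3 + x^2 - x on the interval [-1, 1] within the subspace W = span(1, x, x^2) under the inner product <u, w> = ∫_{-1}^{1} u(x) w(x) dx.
g(x) = 25*x^2/7 + 4*x/5 - 9/35

The best approximation g ∈ W is the orthogonal projection of f onto W. Writing g = a_0 + a_1 x + a_2 x^2, the coefficients solve the normal equations G · a = b where
  G_{ij} = <φ_i, φ_j> and b_i = <f, φ_i>, with φ_0 = 1, φ_1 = x, φ_2 = x^2.
G =
  [2, 0, 2/3]
  [0, 2/3, 0]
  [2/3, 0, 2/5],
b = (28/15, 8/15, 44/35).
Solving gives a_0 = -9/35, a_1 = 4/5, a_2 = 25/7, so
  g(x) = 25*x^2/7 + 4*x/5 - 9/35.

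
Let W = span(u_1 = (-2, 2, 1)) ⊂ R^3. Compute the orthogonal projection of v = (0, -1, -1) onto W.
proj_W(v) = (2/3, -2/3, -1/3)

Set up U = [u_1 | ... | u_1] ∈ R^(3×1). The projector onto W = col(U) is P = U (U^T U)^(-1) U^T.
Compute U^T U =
  [9],
and U^T v = (-3).
Solve U^T U · c = U^T v for the coefficients: c = (-1/3). The projection is proj_W(v) = U c.
Check: (v - proj_W(v)) · u_1 = 0  (should be 0).
Result: proj_W(v) = (2/3, -2/3, -1/3).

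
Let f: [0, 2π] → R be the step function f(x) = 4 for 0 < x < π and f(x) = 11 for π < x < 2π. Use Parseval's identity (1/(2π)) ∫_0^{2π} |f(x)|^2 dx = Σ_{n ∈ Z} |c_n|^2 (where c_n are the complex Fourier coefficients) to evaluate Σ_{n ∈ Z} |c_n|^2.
Σ |c_n|^2 = 137/2

Parseval equates the L^2 energy of f (normalised by 1/(2π)) with the ℓ^2 sum of its Fourier coefficients: (1/(2π)) ∫_0^{2π} |f|^2 = Σ |c_n|^2.
Compute the left side: (1/(2π)) [∫_0^π 4^2 dx + ∫_π^{2π} 11^2 dx] = (1/(2π)) · (16π + 121π) = (16 + 121)/2 = 137/2.
So Σ_{n ∈ Z} |c_n|^2 = 137/2.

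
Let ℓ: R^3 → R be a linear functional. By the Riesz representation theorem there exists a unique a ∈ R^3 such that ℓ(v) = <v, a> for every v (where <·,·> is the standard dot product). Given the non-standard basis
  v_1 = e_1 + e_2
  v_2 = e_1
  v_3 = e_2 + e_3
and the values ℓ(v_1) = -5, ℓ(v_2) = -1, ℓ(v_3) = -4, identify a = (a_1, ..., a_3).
a = (-1, -4, 0)

Write a = (a_1, ..., a_3) in the standard basis. For each basis vector v_i, ℓ(v_i) = <v_i, a> is a linear equation in the a_j's. Collect the n equations into a matrix system V a = ℓ, where row i of V is v_i (expressed in the standard basis). Since V is invertible (lower-triangular with 1s on the diagonal, up to permutation), solve by back-substitution:
  V =
[[1, 1, 0],
 [1, 0, 0],
 [0, 1, 1]]
  V a = (-5, -1, -4)
Solving gives a = (-1, -4, 0).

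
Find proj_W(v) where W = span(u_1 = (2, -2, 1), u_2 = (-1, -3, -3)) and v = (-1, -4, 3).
proj_W(v) = (307/170, -83/34, 43/85)

Set up U = [u_1 | ... | u_2] ∈ R^(3×2). The projector onto W = col(U) is P = U (U^T U)^(-1) U^T.
Compute U^T U =
  [9, 1]
  [1, 19],
and U^T v = (9, 4).
Solve U^T U · c = U^T v for the coefficients: c = (167/170, 27/170). The projection is proj_W(v) = U c.
Check: (v - proj_W(v)) · u_1 = 0  (should be 0).
Check: (v - proj_W(v)) · u_2 = 0  (should be 0).
Result: proj_W(v) = (307/170, -83/34, 43/85).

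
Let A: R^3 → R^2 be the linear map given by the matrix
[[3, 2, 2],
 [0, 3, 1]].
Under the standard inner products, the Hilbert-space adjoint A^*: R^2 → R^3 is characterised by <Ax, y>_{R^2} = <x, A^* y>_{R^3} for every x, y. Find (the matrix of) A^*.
A^* = A^T =
[[3, 0],
 [2, 3],
 [2, 1]]

For real matrices with standard dot products, the defining identity <Ax, y> = <x, A^* y> gives (Ax)^T y = x^T (A^*) y, i.e. x^T A^T y = x^T (A^*) y. Since this holds for all x, y, we must have A^* = A^T. Therefore
A^* =
[[3, 0],
 [2, 3],
 [2, 1]].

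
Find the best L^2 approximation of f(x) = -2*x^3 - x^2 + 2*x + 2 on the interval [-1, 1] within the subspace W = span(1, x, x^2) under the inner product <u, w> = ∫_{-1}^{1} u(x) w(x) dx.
g(x) = -x^2 + 4*x/5 + 2

The best approximation g ∈ W is the orthogonal projection of f onto W. Writing g = a_0 + a_1 x + a_2 x^2, the coefficients solve the normal equations G · a = b where
  G_{ij} = <φ_i, φ_j> and b_i = <f, φ_i>, with φ_0 = 1, φ_1 = x, φ_2 = x^2.
G =
  [2, 0, 2/3]
  [0, 2/3, 0]
  [2/3, 0, 2/5],
b = (10/3, 8/15, 14/15).
Solving gives a_0 = 2, a_1 = 4/5, a_2 = -1, so
  g(x) = -x^2 + 4*x/5 + 2.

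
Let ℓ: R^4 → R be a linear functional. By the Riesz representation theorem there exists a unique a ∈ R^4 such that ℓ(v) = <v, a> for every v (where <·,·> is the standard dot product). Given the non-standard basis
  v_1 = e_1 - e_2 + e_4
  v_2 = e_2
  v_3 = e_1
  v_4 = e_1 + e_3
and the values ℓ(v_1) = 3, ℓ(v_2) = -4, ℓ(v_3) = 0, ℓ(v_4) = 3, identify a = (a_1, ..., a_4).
a = (0, -4, 3, -1)

Write a = (a_1, ..., a_4) in the standard basis. For each basis vector v_i, ℓ(v_i) = <v_i, a> is a linear equation in the a_j's. Collect the n equations into a matrix system V a = ℓ, where row i of V is v_i (expressed in the standard basis). Since V is invertible (lower-triangular with 1s on the diagonal, up to permutation), solve by back-substitution:
  V =
[[1, -1, 0, 1],
 [0, 1, 0, 0],
 [1, 0, 0, 0],
 [1, 0, 1, 0]]
  V a = (3, -4, 0, 3)
Solving gives a = (0, -4, 3, -1).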